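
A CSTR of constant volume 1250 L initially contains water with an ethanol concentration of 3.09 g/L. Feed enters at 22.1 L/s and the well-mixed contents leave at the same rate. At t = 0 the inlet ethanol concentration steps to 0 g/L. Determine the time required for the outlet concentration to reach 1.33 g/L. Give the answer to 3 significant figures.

Unsteady species balance (constant V, well mixed): V dC/dt = Q(C_in − C), so τ = V/Q = 56.561 s.
C(t) = C_in + (C₀ − C_in) e^(−t/τ). Set C = 1.33 and solve for t:
e^(−t/τ) = (C − C_in)/(C₀ − C_in) = (1.33 − 0)/(3.09 − 0) = 0.43042
t = −τ ln(…) = 56.561 × 0.84299 = 47.681 s.

47.7 s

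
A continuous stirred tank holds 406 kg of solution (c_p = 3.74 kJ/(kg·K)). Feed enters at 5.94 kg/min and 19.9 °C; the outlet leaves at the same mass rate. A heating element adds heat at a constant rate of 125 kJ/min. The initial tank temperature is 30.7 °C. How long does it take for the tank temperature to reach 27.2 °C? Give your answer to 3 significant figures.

M c_p dT/dt = ṁ c_p (T_in − T) + Q̇.
τ = M/ṁ = 68.350 min; T_ss = T_in + Q̇/(ṁ c_p) = 25.527 °C.
T(t) = T_ss + (T₀ − T_ss) e^(−t/τ). Set T = 27.2:
e^(−t/τ) = (27.2 − 25.527)/(30.7 − 25.527) = 0.32345
t = −68.350 · ln(0.32345) = 77.147 min.

77.1 min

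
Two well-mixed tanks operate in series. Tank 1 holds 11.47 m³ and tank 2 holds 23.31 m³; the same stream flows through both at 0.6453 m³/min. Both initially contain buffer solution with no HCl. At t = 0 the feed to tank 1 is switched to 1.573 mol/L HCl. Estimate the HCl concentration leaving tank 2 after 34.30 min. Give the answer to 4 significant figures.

0.5960 mol/L

Species balance on tank i: dCᵢ/dt = (Cᵢ₋₁ − Cᵢ)/τᵢ with τᵢ = Vᵢ/Q.
τ₁ = 11.47/0.6453 = 17.7747 min; τ₂ = 23.31/0.6453 = 36.1227 min.
Solving the cascade with C₁(0)=C₂(0)=0 gives C₂(t) = C_in[1 − (τ₁ e^(−t/τ₁) − τ₂ e^(−t/τ₂))/(τ₁ − τ₂)].
At t = 34.30: e^(−t/τ₁) = 0.145190, e^(−t/τ₂) = 0.386919.
C₂ = 1.573·[1 − (17.7747·0.145190 − 36.1227·0.386919)/(-18.3481)] = 1.573·0.378907 = 0.596020 mol/L.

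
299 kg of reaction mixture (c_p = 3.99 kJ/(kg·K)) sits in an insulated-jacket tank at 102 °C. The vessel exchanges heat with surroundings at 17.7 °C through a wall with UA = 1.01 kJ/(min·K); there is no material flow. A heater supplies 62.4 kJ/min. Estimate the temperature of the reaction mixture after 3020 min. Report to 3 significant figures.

81.2 °C

M c_p dT/dt = −UA(T − T_amb) + Q̇.
dT/dt = (T_ss − T)/τ with T_ss = T_amb + Q̇/UA = 17.7 + 62.4/1.01 = 79.482 °C, τ = M c_p/UA = 299·3.99/1.01 = 1181.2 min.
T approaches T_ss exponentially: T(t) = T_ss + (T₀ − T_ss) e^(−t/τ).
T(3020) = 79.482 + (22.518)·0.077558 = 81.229 °C.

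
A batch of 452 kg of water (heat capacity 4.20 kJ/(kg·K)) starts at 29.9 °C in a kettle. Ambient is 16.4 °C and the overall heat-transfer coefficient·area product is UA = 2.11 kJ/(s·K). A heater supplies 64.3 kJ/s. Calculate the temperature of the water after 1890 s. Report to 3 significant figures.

44.8 °C

Lumped-capacitance energy balance: M c_p dT/dt = UA(T_amb − T) + Q̇.
dT/dt = (T_ss − T)/τ with T_ss = T_amb + Q̇/UA = 16.4 + 64.3/2.11 = 46.874 °C, τ = M c_p/UA = 452·4.20/2.11 = 899.72 s.
T approaches T_ss exponentially: T(t) = T_ss + (T₀ − T_ss) e^(−t/τ).
T(1890) = 46.874 + (-16.974)·0.12238 = 44.797 °C.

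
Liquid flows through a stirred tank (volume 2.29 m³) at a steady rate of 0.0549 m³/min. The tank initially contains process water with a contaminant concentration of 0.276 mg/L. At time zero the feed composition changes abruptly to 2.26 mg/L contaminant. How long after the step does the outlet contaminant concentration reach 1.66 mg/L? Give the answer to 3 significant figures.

Species balance: V dC/dt = Q(C_in − C) ⇒ τ = V/Q = 41.712 min.
C(t) = C_in + (C₀ − C_in) e^(−t/τ). Set C = 1.66 and solve for t:
e^(−t/τ) = (C − C_in)/(C₀ − C_in) = (1.66 − 2.26)/(0.276 − 2.26) = 0.30242
t = −τ ln(…) = 41.712 × 1.1959 = 49.885 min.

49.9 min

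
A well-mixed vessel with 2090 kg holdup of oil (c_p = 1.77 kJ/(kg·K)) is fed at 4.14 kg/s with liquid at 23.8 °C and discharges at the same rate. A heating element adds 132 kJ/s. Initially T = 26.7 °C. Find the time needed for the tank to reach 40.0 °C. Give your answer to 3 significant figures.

1070 s

M c_p dT/dt = ṁ c_p (T_in − T) + Q̇.
τ = M/ṁ = 504.83 s; T_ss = T_in + Q̇/(ṁ c_p) = 41.814 °C.
T(t) = T_ss + (T₀ − T_ss) e^(−t/τ). Set T = 40.0:
e^(−t/τ) = (40.0 − 41.814)/(26.7 − 41.814) = 0.12000
t = −504.83 · ln(0.12000) = 1070.4 s.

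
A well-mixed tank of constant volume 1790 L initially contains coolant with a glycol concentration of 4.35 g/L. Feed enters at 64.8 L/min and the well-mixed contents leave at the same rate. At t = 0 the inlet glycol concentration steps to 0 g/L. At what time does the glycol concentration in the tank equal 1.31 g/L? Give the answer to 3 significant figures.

33.2 min

Unsteady species balance (constant V, well mixed): V dC/dt = Q(C_in − C), so τ = V/Q = 27.623 min.
C(t) = C_in + (C₀ − C_in) e^(−t/τ). Set C = 1.31 and solve for t:
e^(−t/τ) = (C − C_in)/(C₀ − C_in) = (1.31 − 0)/(4.35 − 0) = 0.30115
t = −τ ln(…) = 27.623 × 1.2001 = 33.152 min.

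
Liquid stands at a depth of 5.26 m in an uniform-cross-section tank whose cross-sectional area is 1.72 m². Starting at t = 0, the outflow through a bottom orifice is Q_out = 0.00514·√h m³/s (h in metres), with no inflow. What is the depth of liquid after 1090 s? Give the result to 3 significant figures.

With no inflow, A dh/dt = −0.00514 √h.
This is separable: 2 d(√h)/dt = −0.00514/A, so √h = √h₀ − (0.00514/(2A)) t.
√h = √5.26 − 0.00514·1090/(2·1.72) = 2.2935 − 1.6287 = 0.66481.
h = 0.66481² = 0.44197 m.

0.442 m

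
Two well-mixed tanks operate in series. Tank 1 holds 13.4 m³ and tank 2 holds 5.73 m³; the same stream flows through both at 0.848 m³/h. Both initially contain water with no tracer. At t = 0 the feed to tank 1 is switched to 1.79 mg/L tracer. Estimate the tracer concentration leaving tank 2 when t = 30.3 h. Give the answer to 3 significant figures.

1.35 mg/L

Species balance on tank i: dCᵢ/dt = (Cᵢ₋₁ − Cᵢ)/τᵢ with τᵢ = Vᵢ/Q.
τ₁ = 13.4/0.848 = 15.802 h; τ₂ = 5.73/0.848 = 6.7571 h.
Solving the cascade with C₁(0)=C₂(0)=0 gives C₂(t) = C_in[1 − (τ₁ e^(−t/τ₁) − τ₂ e^(−t/τ₂))/(τ₁ − τ₂)].
At t = 30.3: e^(−t/τ₁) = 0.14698, e^(−t/τ₂) = 0.011286.
C₂ = 1.79·[1 − (15.802·0.14698 − 6.7571·0.011286)/(9.0448)] = 1.79·0.75166 = 1.3455 mg/L.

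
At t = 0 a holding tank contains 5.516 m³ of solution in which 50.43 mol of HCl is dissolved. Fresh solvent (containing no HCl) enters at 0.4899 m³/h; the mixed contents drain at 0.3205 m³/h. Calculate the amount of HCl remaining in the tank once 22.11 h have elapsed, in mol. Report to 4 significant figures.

18.92 mol

Let m(t) be the amount of HCl. Volume: V(t) = V₀ + (Q_in − Q_out) t = 5.516 + 0.169400 t; V(22.11) = 9.26143 m³.
Solute balance: dm/dt = 0 − Q_out C = −Q_out m/V(t).
dm/m = −Q_out dt/(V₀ + 0.169400 t); integrating gives ln(m/m₀) = −(Q_out/(Q_in−Q_out)) ln(V/V₀).
m = m₀ (V₀/V)^(Q_out/(Q_in−Q_out)) = 50.43 × (5.516/9.26143)^(1.89197) = 18.9188 mol.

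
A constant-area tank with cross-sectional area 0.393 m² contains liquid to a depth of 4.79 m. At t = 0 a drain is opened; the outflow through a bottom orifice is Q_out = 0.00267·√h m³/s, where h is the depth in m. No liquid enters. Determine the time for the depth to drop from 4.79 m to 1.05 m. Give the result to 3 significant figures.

With no inflow, A dh/dt = −0.00267 √h.
∫ h^(−1/2) dh = −(0.00267/A) ∫ dt, giving 2√h = 2√h₀ − (0.00267/A) t.
t = 2A(√h₀ − √h)/0.00267 = 2·0.393·(√4.79 − √1.05)/0.00267
  = 0.78600 × (2.1886 − 1.0247) / 0.00267 = 342.63 s.

343 s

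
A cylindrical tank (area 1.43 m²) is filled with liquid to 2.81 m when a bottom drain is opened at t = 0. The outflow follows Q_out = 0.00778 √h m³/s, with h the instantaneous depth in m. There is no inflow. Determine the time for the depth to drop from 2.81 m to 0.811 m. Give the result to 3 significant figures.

285 s

A dh/dt = −Q_out = −0.00778 √h.
This is separable: 2 d(√h)/dt = −0.00778/A, so √h = √h₀ − (0.00778/(2A)) t.
t = 2A(√h₀ − √h)/0.00778 = 2·1.43·(√2.81 − √0.811)/0.00778
  = 2.8600 × (1.6763 − 0.90056) / 0.00778 = 285.17 s.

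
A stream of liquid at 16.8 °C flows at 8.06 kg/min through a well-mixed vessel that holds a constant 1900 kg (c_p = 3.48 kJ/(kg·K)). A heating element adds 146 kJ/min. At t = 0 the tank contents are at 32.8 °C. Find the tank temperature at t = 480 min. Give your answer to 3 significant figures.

23.4 °C

M c_p dT/dt = ṁ c_p (T_in − T) + Q̇.
Rearrange: dT/dt = (T_ss − T)/τ with τ = M/ṁ = 235.73 min and T_ss = T_in + Q̇/(ṁ c_p) = 22.005 °C.
Integrating: T(t) = T_ss + (T₀ − T_ss) e^(−t/τ).
T(480) = 22.005 + (10.795)·e^(−480/235.73) = 22.005 + (10.795)·0.13052 = 23.414 °C.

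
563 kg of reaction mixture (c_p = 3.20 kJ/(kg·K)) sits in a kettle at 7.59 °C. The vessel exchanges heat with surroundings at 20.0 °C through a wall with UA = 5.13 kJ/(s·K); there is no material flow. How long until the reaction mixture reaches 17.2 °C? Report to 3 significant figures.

M c_p dT/dt = −UA(T − T_amb).
τ = M c_p/UA = 351.19 s; T_ss = T_amb = 20.000 °C.
T(t) = T_ss + (T₀ − T_ss)e^(−t/τ); set T = 17.2:
t = −τ ln[(T − T_ss)/(T₀ − T_ss)] = −351.19 · ln(0.22562) = 522.88 s.

523 s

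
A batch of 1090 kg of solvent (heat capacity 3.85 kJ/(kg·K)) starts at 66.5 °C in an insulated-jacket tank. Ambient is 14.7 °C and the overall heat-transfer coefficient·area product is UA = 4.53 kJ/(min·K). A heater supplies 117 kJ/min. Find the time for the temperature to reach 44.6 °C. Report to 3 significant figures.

M c_p dT/dt = −UA(T − T_amb) + Q̇.
τ = M c_p/UA = 926.38 min; T_ss = T_amb + Q̇/UA = 14.7 + 117/4.53 = 40.528 °C.
T(t) = T_ss + (T₀ − T_ss)e^(−t/τ); set T = 44.6:
t = −τ ln[(T − T_ss)/(T₀ − T_ss)] = −926.38 · ln(0.15679) = 1716.4 min.

1720 min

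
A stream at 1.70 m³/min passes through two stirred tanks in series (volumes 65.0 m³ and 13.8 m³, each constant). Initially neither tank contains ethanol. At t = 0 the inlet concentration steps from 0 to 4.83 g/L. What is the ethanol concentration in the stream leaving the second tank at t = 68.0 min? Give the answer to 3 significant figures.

3.79 g/L

Each tank obeys Vᵢ dCᵢ/dt = Q(Cᵢ₋₁ − Cᵢ), so τᵢ = Vᵢ/Q.
τ₁ = 65.0/1.70 = 38.235 min; τ₂ = 13.8/1.70 = 8.1176 min.
Solving the cascade with C₁(0)=C₂(0)=0 gives C₂(t) = C_in[1 − (τ₁ e^(−t/τ₁) − τ₂ e^(−t/τ₂))/(τ₁ − τ₂)].
At t = 68.0: e^(−t/τ₁) = 0.16890, e^(−t/τ₂) = 0.00023014.
C₂ = 4.83·[1 − (38.235·0.16890 − 8.1176·0.00023014)/(30.118)] = 4.83·0.78564 = 3.7946 g/L.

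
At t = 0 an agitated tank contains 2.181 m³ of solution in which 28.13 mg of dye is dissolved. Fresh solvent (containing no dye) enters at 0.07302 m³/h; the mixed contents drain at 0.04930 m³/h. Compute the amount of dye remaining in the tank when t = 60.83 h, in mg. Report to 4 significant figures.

Total volume: dV/dt = Q_in − Q_out = 0.0237200 m³/h, so V(t) = 2.181 + 0.0237200 t and V(60.83) = 3.62389 m³.
Species balance (pure solvent in): dm/dt = −Q_out · m/V(t).
Separate: dm/m = −Q_out dt/V(t) ⇒ ln(m/m₀) = −(Q_out/(Q_in−Q_out)) ln(V/V₀).
m = m₀ (V₀/V)^(Q_out/(Q_in−Q_out)) = 28.13 × (2.181/3.62389)^(2.07841) = 9.79128 mg.

9.791 mg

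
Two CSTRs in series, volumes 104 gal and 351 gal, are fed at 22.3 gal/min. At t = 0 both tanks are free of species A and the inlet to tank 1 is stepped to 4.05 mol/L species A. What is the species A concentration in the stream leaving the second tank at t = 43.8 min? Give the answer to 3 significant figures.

3.69 mol/L

Each tank obeys Vᵢ dCᵢ/dt = Q(Cᵢ₋₁ − Cᵢ), so τᵢ = Vᵢ/Q.
τ₁ = 104/22.3 = 4.6637 min; τ₂ = 351/22.3 = 15.740 min.
Tank 1: C₁ = C_in(1 − e^(−t/τ₁)). Tank 2 (τ₁ ≠ τ₂): C₂ = C_in[1 − (τ₁ e^(−t/τ₁) − τ₂ e^(−t/τ₂))/(τ₁ − τ₂)].
At t = 43.8: e^(−t/τ₁) = 8.3411e-05, e^(−t/τ₂) = 0.061869.
C₂ = 4.05·[1 − (4.6637·8.3411e-05 − 15.740·0.061869)/(-11.076)] = 4.05·0.91212 = 3.6941 mol/L.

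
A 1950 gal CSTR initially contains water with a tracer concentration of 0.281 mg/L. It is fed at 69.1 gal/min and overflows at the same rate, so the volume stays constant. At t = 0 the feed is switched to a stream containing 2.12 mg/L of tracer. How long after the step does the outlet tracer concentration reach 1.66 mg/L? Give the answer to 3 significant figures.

Accumulation = in − out for the solute gives V dC/dt = Q(C_in − C), so τ = V/Q = 28.220 min.
C(t) = C_in + (C₀ − C_in) e^(−t/τ). Set C = 1.66 and solve for t:
e^(−t/τ) = (C − C_in)/(C₀ − C_in) = (1.66 − 2.12)/(0.281 − 2.12) = 0.25014
t = −τ ln(…) = 28.220 × 1.3858 = 39.106 min.

39.1 min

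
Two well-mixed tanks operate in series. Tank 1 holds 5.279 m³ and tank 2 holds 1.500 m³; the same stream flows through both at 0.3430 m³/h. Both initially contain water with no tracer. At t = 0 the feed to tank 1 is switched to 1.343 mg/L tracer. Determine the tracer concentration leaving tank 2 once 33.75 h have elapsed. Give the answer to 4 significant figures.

Each tank obeys Vᵢ dCᵢ/dt = Q(Cᵢ₋₁ − Cᵢ), so τᵢ = Vᵢ/Q.
τ₁ = 5.279/0.3430 = 15.3907 h; τ₂ = 1.500/0.3430 = 4.37318 h.
Solving the cascade with C₁(0)=C₂(0)=0 gives C₂(t) = C_in[1 − (τ₁ e^(−t/τ₁) − τ₂ e^(−t/τ₂))/(τ₁ − τ₂)].
At t = 33.75: e^(−t/τ₁) = 0.111594, e^(−t/τ₂) = 0.000444972.
C₂ = 1.343·[1 − (15.3907·0.111594 − 4.37318·0.000444972)/(11.0175)] = 1.343·0.844287 = 1.13388 mg/L.

1.134 mg/L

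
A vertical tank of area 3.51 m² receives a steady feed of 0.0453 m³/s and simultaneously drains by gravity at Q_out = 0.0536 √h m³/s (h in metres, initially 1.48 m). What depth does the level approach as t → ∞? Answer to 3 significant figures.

0.714 m

Level balance: A dh/dt = 0.0453 − 0.0536 √h. Setting dh/dt = 0:
Q_in = 0.0536 √h_ss ⇒ √h_ss = 0.0453/0.0536 = 0.84515.
h_ss = 0.84515² = 0.71428 m. (Since h₀ = 1.48 m > h_ss, the level will fall toward this value.)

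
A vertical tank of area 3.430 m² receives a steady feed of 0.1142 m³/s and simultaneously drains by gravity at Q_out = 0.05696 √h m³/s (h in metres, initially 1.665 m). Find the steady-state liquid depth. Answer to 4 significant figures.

A dh/dt = Q_in − 0.05696 √h. Steady state requires inflow = outflow:
Q_in = 0.05696 √h_ss ⇒ √h_ss = 0.1142/0.05696 = 2.00492.
h_ss = 2.00492² = 4.01969 m. (Since h₀ = 1.665 m < h_ss, the level will rise toward this value.)

4.020 m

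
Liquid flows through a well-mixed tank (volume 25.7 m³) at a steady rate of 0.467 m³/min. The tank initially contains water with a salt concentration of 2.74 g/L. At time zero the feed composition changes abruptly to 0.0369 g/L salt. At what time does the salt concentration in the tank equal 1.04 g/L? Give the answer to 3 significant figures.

54.6 min

Species balance: V dC/dt = Q(C_in − C) ⇒ τ = V/Q = 55.032 min.
C(t) = C_in + (C₀ − C_in) e^(−t/τ). Set C = 1.04 and solve for t:
e^(−t/τ) = (C − C_in)/(C₀ − C_in) = (1.04 − 0.0369)/(2.74 − 0.0369) = 0.37109
t = −τ ln(…) = 55.032 × 0.99130 = 54.554 min.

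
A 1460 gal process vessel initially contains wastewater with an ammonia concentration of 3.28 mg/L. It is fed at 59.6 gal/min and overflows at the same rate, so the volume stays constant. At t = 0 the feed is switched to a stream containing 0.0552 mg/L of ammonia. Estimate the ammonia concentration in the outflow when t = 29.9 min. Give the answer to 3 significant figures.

Transient balance on the dissolved component: V dC/dt = Q(C_in − C).
So dC/dt = (C_in − C)/τ with τ = V/Q = 1460/59.6 = 24.497 min.
This is linear first-order; C(t) = C_in + (C₀ − C_in) e^(−t/τ).
C(29.9) = 0.0552 + (3.28 − 0.0552)·e^(−29.9/24.497) = 0.0552 + (3.2248)·0.29506 = 1.0067 mg/L.

1.01 mg/L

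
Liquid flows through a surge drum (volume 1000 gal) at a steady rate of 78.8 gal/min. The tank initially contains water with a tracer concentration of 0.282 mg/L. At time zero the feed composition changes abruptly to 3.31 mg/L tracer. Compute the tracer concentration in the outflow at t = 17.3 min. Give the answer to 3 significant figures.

2.54 mg/L

Transient balance on the dissolved component: V dC/dt = Q(C_in − C).
So dC/dt = (C_in − C)/τ with τ = V/Q = 1000/78.8 = 12.690 min.
C approaches C_in exponentially: C(t) = C_in + (C₀ − C_in) e^(−t/τ).
C(17.3) = 3.31 + (0.282 − 3.31)·e^(−17.3/12.690) = 3.31 + (-3.0280)·0.25583 = 2.5353 mg/L.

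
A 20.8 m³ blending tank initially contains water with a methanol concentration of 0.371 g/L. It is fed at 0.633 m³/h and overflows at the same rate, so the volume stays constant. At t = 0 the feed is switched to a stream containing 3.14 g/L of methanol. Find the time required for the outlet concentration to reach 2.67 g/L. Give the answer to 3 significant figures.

58.3 h

Species balance: V dC/dt = Q(C_in − C) ⇒ τ = V/Q = 32.859 h.
C(t) = C_in + (C₀ − C_in) e^(−t/τ). Set C = 2.67 and solve for t:
e^(−t/τ) = (C − C_in)/(C₀ − C_in) = (2.67 − 3.14)/(0.371 − 3.14) = 0.16974
t = −τ ln(…) = 32.859 × 1.7735 = 58.276 h.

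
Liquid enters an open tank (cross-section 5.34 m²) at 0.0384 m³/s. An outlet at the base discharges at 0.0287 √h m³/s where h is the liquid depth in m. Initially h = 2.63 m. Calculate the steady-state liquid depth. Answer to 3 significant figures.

Level balance: A dh/dt = 0.0384 − 0.0287 √h. Setting dh/dt = 0:
Q_in = 0.0287 √h_ss ⇒ √h_ss = 0.0384/0.0287 = 1.3380.
h_ss = 1.3380² = 1.7902 m. (Since h₀ = 2.63 m > h_ss, the level will fall toward this value.)

1.79 m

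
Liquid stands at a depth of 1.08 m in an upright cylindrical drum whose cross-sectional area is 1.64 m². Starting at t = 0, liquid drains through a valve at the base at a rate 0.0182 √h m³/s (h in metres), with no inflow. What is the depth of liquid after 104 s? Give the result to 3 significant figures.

A dh/dt = −Q_out = −0.0182 √h.
Separate and integrate: 2(√h − √h₀) = −(0.0182/A) t.
√h = √1.08 − 0.0182·104/(2·1.64) = 1.0392 − 0.57707 = 0.46216.
h = 0.46216² = 0.21359 m.

0.214 m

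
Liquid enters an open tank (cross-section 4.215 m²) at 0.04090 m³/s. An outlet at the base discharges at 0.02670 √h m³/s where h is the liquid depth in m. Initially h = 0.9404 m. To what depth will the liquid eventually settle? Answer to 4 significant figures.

2.347 m

Volume balance on the tank: A dh/dt = Q_in − 0.02670 √h. At steady state dh/dt = 0:
Q_in = 0.02670 √h_ss ⇒ √h_ss = 0.04090/0.02670 = 1.53184.
h_ss = 1.53184² = 2.34652 m. (Since h₀ = 0.9404 m < h_ss, the level will rise toward this value.)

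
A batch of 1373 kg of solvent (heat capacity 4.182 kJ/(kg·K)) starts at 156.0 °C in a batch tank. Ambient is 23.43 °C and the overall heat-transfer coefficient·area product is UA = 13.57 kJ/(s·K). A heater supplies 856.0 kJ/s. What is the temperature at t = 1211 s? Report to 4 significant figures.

90.48 °C

Heat balance on the well-mixed liquid: M c_p dT/dt = −UA(T − T_amb) + Q̇.
dT/dt = (T_ss − T)/τ with T_ss = T_amb + Q̇/UA = 23.43 + 856.0/13.57 = 86.5103 °C, τ = M c_p/UA = 1373·4.182/13.57 = 423.131 s.
Solution: T(t) = T_ss + (T₀ − T_ss) e^(−t/τ).
T(1211) = 86.5103 + (69.4897)·0.0571544 = 90.4820 °C.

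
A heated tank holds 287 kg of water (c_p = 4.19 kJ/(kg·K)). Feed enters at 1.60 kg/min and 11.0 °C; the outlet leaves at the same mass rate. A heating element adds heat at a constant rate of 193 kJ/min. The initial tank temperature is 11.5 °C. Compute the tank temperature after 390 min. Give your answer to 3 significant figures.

M c_p dT/dt = ṁ c_p (T_in − T) + Q̇.
Rearrange: dT/dt = (T_ss − T)/τ with τ = M/ṁ = 179.38 min and T_ss = T_in + Q̇/(ṁ c_p) = 39.789 °C.
Integrating: T(t) = T_ss + (T₀ − T_ss) e^(−t/τ).
T(390) = 39.789 + (-28.289)·e^(−390/179.38) = 39.789 + (-28.289)·0.11370 = 36.572 °C.

36.6 °C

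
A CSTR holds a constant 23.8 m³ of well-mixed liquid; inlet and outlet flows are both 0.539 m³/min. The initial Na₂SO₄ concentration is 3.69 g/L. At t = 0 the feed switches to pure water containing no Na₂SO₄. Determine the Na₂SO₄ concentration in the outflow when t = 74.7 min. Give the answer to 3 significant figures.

Accumulation = in − out for the solute gives V dC/dt = Q(C_in − C).
Rewrite as dC/dt + C/τ = C_in/τ, τ = V/Q = 44.156 min.
This is linear first-order; C(t) = C_in + (C₀ − C_in) e^(−t/τ).
C(74.7) = 0 + (3.69 − 0)·e^(−74.7/44.156) = 0 + (3.6900)·0.18420 = 0.67970 g/L.

0.680 g/L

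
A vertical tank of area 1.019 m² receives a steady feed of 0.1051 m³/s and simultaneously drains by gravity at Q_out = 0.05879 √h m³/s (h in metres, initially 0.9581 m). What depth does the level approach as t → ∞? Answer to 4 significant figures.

Level balance: A dh/dt = 0.1051 − 0.05879 √h. Setting dh/dt = 0:
Q_in = 0.05879 √h_ss ⇒ √h_ss = 0.1051/0.05879 = 1.78772.
h_ss = 1.78772² = 3.19594 m. (Since h₀ = 0.9581 m < h_ss, the level will rise toward this value.)

3.196 m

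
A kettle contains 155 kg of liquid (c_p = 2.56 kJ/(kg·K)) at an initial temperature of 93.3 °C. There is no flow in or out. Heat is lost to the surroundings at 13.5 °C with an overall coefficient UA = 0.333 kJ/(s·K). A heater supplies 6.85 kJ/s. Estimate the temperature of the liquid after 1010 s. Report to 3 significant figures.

Lumped-capacitance energy balance: M c_p dT/dt = UA(T_amb − T) + Q̇.
dT/dt = (T_ss − T)/τ with T_ss = T_amb + Q̇/UA = 13.5 + 6.85/0.333 = 34.071 °C, τ = M c_p/UA = 155·2.56/0.333 = 1191.6 s.
T approaches T_ss exponentially: T(t) = T_ss + (T₀ − T_ss) e^(−t/τ).
T(1010) = 34.071 + (59.229)·0.42844 = 59.447 °C.

59.4 °C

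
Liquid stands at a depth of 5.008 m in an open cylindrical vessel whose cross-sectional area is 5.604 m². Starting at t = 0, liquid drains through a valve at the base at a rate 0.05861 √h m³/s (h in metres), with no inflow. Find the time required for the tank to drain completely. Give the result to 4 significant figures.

Mass balance (ρ constant): A dh/dt = −0.05861 √h.
Separate and integrate: 2(√h − √h₀) = −(0.05861/A) t.
Set h = 0: 2√h₀ = (0.05861/A) t_empty ⇒ t_empty = 2A√h₀/0.05861.
t_empty = 2·5.604·√5.008/0.05861 = 11.2080·2.23786/0.05861 = 427.946 s.

427.9 s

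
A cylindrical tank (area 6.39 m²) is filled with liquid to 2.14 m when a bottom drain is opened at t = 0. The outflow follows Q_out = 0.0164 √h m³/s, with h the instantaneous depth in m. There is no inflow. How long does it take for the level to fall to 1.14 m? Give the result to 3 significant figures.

With no inflow, A dh/dt = −0.0164 √h.
Separate and integrate: 2(√h − √h₀) = −(0.0164/A) t.
t = 2A(√h₀ − √h)/0.0164 = 2·6.39·(√2.14 − √1.14)/0.0164
  = 12.780 × (1.4629 − 1.0677) / 0.0164 = 307.94 s.

308 s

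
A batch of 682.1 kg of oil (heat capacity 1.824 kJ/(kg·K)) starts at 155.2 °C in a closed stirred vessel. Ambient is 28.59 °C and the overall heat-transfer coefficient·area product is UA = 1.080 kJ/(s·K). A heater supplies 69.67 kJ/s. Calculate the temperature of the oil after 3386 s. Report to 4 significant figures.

96.38 °C

Lumped-capacitance energy balance: M c_p dT/dt = UA(T_amb − T) + Q̇.
dT/dt = (T_ss − T)/τ with T_ss = T_amb + Q̇/UA = 28.59 + 69.67/1.080 = 93.0993 °C, τ = M c_p/UA = 682.1·1.824/1.080 = 1151.99 s.
Solution: T(t) = T_ss + (T₀ − T_ss) e^(−t/τ).
T(3386) = 93.0993 + (62.1007)·0.0529049 = 96.3847 °C.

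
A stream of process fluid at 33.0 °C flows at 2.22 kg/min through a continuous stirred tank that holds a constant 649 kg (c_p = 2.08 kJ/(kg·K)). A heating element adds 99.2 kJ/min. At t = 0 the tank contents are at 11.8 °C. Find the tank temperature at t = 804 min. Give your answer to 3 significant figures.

Energy balance: M c_p dT/dt = ṁ c_p (T_in − T) + 99.2.
Rearrange: dT/dt = (T_ss − T)/τ with τ = M/ṁ = 292.34 min and T_ss = T_in + Q̇/(ṁ c_p) = 54.483 °C.
Integrating: T(t) = T_ss + (T₀ − T_ss) e^(−t/τ).
T(804) = 54.483 + (-42.683)·e^(−804/292.34) = 54.483 + (-42.683)·0.063915 = 51.755 °C.

51.8 °C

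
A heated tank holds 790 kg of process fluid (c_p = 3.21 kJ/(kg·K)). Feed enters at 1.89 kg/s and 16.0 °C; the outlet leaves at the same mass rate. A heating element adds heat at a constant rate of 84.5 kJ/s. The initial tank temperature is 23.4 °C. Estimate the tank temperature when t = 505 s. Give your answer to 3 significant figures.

M c_p dT/dt = ṁ c_p (T_in − T) + Q̇.
Rearrange: dT/dt = (T_ss − T)/τ with τ = M/ṁ = 417.99 s and T_ss = T_in + Q̇/(ṁ c_p) = 29.928 °C.
Integrating: T(t) = T_ss + (T₀ − T_ss) e^(−t/τ).
T(505) = 29.928 + (-6.5280)·e^(−505/417.99) = 29.928 + (-6.5280)·0.29875 = 27.978 °C.

28.0 °C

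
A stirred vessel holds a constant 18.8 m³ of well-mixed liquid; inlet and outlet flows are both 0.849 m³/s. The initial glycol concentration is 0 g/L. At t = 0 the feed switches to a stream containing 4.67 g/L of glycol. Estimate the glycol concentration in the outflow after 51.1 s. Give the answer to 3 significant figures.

4.21 g/L

Transient balance on the dissolved component: V dC/dt = Q(C_in − C).
Rewrite as dC/dt + C/τ = C_in/τ, τ = V/Q = 22.144 s.
C approaches C_in exponentially: C(t) = C_in + (C₀ − C_in) e^(−t/τ).
C(51.1) = 4.67 + (0 − 4.67)·e^(−51.1/22.144) = 4.67 + (-4.6700)·0.099494 = 4.2054 g/L.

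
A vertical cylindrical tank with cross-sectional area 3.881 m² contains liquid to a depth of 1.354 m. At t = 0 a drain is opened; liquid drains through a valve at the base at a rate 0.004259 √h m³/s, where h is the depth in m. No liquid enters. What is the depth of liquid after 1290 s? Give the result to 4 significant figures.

With no inflow, A dh/dt = −0.004259 √h.
∫ h^(−1/2) dh = −(0.004259/A) ∫ dt, giving 2√h = 2√h₀ − (0.004259/A) t.
√h = √1.354 − 0.004259·1290/(2·3.881) = 1.16362 − 0.707821 = 0.455794.
h = 0.455794² = 0.207748 m.

0.2077 m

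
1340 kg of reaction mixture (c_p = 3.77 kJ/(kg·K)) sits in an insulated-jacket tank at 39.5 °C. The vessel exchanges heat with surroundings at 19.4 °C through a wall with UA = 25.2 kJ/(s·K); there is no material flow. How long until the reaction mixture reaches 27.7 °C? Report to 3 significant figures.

Lumped-capacitance energy balance: M c_p dT/dt = UA(T_amb − T).
τ = M c_p/UA = 200.47 s; T_ss = T_amb = 19.400 °C.
T(t) = T_ss + (T₀ − T_ss)e^(−t/τ); set T = 27.7:
t = −τ ln[(T − T_ss)/(T₀ − T_ss)] = −200.47 · ln(0.41294) = 177.31 s.

177 s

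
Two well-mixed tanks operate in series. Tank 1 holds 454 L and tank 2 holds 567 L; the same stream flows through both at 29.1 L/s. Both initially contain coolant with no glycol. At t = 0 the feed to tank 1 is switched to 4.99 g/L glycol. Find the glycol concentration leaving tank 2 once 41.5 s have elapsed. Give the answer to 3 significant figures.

Species balance on tank i: dCᵢ/dt = (Cᵢ₋₁ − Cᵢ)/τᵢ with τᵢ = Vᵢ/Q.
τ₁ = 454/29.1 = 15.601 s; τ₂ = 567/29.1 = 19.485 s.
Tank 1: C₁ = C_in(1 − e^(−t/τ₁)). Tank 2 (τ₁ ≠ τ₂): C₂ = C_in[1 − (τ₁ e^(−t/τ₁) − τ₂ e^(−t/τ₂))/(τ₁ − τ₂)].
At t = 41.5: e^(−t/τ₁) = 0.069947, e^(−t/τ₂) = 0.11885.
C₂ = 4.99·[1 − (15.601·0.069947 − 19.485·0.11885)/(-3.8832)] = 4.99·0.68467 = 3.4165 g/L.

3.42 g/L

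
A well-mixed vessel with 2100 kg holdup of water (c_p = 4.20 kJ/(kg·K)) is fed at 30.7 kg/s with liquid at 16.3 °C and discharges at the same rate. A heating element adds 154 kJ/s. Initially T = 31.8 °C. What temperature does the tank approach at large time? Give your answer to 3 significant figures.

17.5 °C

First-law balance (no shaft work): M c_p dT/dt = ṁ c_p (T_in − T) + 154.
At steady state dT/dt = 0 ⇒ T_ss = T_in + Q̇/(ṁ c_p) = 16.3 + 154/(30.7·4.20) = 17.494 °C.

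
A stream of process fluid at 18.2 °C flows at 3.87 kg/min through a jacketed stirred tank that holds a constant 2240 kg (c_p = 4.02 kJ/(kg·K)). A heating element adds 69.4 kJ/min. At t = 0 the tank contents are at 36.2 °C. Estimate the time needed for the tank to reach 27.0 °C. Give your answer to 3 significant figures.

659 min

Energy balance: M c_p dT/dt = ṁ c_p (T_in − T) + 69.4.
τ = M/ṁ = 578.81 min; T_ss = T_in + Q̇/(ṁ c_p) = 22.661 °C.
T(t) = T_ss + (T₀ − T_ss) e^(−t/τ). Set T = 27.0:
e^(−t/τ) = (27.0 − 22.661)/(36.2 − 22.661) = 0.32049
t = −578.81 · ln(0.32049) = 658.64 min.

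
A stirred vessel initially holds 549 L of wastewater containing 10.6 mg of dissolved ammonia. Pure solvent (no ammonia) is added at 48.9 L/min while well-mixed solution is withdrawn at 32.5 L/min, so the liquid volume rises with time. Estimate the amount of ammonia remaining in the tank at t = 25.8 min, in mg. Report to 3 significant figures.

Total volume: dV/dt = Q_in − Q_out = 16.400 L/min, so V(t) = 549 + 16.400 t and V(25.8) = 972.12 L.
No ammonia enters, so dm/dt = −Q_out · (m/V).
Separate: dm/m = −Q_out dt/V(t) ⇒ ln(m/m₀) = −(Q_out/(Q_in−Q_out)) ln(V/V₀).
m = m₀ (V₀/V)^(Q_out/(Q_in−Q_out)) = 10.6 × (549/972.12)^(1.9817) = 3.4163 mg.

3.42 mg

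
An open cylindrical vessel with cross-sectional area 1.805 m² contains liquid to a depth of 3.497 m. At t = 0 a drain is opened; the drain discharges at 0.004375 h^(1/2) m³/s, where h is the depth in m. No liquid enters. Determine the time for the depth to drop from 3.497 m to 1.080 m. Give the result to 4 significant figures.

685.5 s

Mass balance (ρ constant): A dh/dt = −0.004375 √h.
Separate and integrate: 2(√h − √h₀) = −(0.004375/A) t.
t = 2A(√h₀ − √h)/0.004375 = 2·1.805·(√3.497 − √1.080)/0.004375
  = 3.61000 × (1.87003 − 1.03923) / 0.004375 = 685.526 s.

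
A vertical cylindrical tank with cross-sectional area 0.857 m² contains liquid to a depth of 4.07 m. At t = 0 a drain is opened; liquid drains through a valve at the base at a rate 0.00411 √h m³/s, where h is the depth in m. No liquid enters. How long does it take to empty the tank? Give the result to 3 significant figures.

841 s

Unsteady balance on liquid volume: A dh/dt = −0.00411 √h.
∫ h^(−1/2) dh = −(0.00411/A) ∫ dt, giving 2√h = 2√h₀ − (0.00411/A) t.
Tank is empty when √h = 0: t_empty = 2A√h₀/0.00411.
t_empty = 2·0.857·√4.07/0.00411 = 1.7140·2.0174/0.00411 = 841.33 s.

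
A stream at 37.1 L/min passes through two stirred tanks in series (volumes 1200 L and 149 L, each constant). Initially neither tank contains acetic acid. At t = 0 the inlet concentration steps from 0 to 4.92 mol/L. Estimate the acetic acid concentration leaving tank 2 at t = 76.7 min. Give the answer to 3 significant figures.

4.40 mol/L

Time constants: τᵢ = Vᵢ/Q for each well-mixed tank.
τ₁ = 1200/37.1 = 32.345 min; τ₂ = 149/37.1 = 4.0162 min.
Tank 1: C₁ = C_in(1 − e^(−t/τ₁)). Tank 2 (τ₁ ≠ τ₂): C₂ = C_in[1 − (τ₁ e^(−t/τ₁) − τ₂ e^(−t/τ₂))/(τ₁ − τ₂)].
At t = 76.7: e^(−t/τ₁) = 0.093359, e^(−t/τ₂) = 5.0809e-09.
C₂ = 4.92·[1 − (32.345·0.093359 − 4.0162·5.0809e-09)/(28.329)] = 4.92·0.89341 = 4.3956 mol/L.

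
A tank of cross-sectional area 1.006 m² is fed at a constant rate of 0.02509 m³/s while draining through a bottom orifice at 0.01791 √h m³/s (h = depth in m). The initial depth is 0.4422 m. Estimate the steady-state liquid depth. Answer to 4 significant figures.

Level balance: A dh/dt = 0.02509 − 0.01791 √h. Setting dh/dt = 0:
Q_in = 0.01791 √h_ss ⇒ √h_ss = 0.02509/0.01791 = 1.40089.
h_ss = 1.40089² = 1.96250 m. (Since h₀ = 0.4422 m < h_ss, the level will rise toward this value.)

1.963 m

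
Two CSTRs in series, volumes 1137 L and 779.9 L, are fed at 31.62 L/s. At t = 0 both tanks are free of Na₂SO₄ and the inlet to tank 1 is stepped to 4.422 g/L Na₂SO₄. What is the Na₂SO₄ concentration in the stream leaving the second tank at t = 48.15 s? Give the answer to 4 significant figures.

Species balance on tank i: dCᵢ/dt = (Cᵢ₋₁ − Cᵢ)/τᵢ with τᵢ = Vᵢ/Q.
τ₁ = 1137/31.62 = 35.9583 s; τ₂ = 779.9/31.62 = 24.6648 s.
Solving the cascade with C₁(0)=C₂(0)=0 gives C₂(t) = C_in[1 − (τ₁ e^(−t/τ₁) − τ₂ e^(−t/τ₂))/(τ₁ − τ₂)].
At t = 48.15: e^(−t/τ₁) = 0.262094, e^(−t/τ₂) = 0.141965.
C₂ = 4.422·[1 − (35.9583·0.262094 − 24.6648·0.141965)/(11.2935)] = 4.422·0.475546 = 2.10287 g/L.

2.103 g/L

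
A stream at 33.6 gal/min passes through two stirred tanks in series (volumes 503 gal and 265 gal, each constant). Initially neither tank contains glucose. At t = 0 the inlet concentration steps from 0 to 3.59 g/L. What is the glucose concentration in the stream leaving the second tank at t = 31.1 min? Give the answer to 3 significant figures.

2.72 g/L

Time constants: τᵢ = Vᵢ/Q for each well-mixed tank.
τ₁ = 503/33.6 = 14.970 min; τ₂ = 265/33.6 = 7.8869 min.
Tank 1: C₁ = C_in(1 − e^(−t/τ₁)). Tank 2 (τ₁ ≠ τ₂): C₂ = C_in[1 − (τ₁ e^(−t/τ₁) − τ₂ e^(−t/τ₂))/(τ₁ − τ₂)].
At t = 31.1: e^(−t/τ₁) = 0.12525, e^(−t/τ₂) = 0.019385.
C₂ = 3.59·[1 − (14.970·0.12525 − 7.8869·0.019385)/(7.0833)] = 3.59·0.75688 = 2.7172 g/L.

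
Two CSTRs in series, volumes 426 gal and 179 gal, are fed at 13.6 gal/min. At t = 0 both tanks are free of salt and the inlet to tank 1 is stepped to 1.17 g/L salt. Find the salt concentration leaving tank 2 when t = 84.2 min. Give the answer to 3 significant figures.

Time constants: τᵢ = Vᵢ/Q for each well-mixed tank.
τ₁ = 426/13.6 = 31.324 min; τ₂ = 179/13.6 = 13.162 min.
Tank 1: C₁ = C_in(1 − e^(−t/τ₁)). Tank 2 (τ₁ ≠ τ₂): C₂ = C_in[1 − (τ₁ e^(−t/τ₁) − τ₂ e^(−t/τ₂))/(τ₁ − τ₂)].
At t = 84.2: e^(−t/τ₁) = 0.068012, e^(−t/τ₂) = 0.0016660.
C₂ = 1.17·[1 − (31.324·0.068012 − 13.162·0.0016660)/(18.162)] = 1.17·0.88391 = 1.0342 g/L.

1.03 g/L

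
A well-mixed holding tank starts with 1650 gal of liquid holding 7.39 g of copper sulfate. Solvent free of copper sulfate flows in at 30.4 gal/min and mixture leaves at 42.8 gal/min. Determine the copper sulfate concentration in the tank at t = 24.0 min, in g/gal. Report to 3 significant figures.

0.00275 g/gal

Total volume: dV/dt = Q_in − Q_out = -12.400 gal/min, so V(t) = 1650 − 12.400 t and V(24.0) = 1352.4 gal.
Species balance (pure solvent in): dm/dt = −Q_out · m/V(t).
Separate: dm/m = −Q_out dt/V(t) ⇒ ln(m/m₀) = −(Q_out/(Q_in−Q_out)) ln(V/V₀).
m = m₀ (V₀/V)^(Q_out/(Q_in−Q_out)) = 7.39 × (1650/1352.4)^(-3.4516) = 3.7196 g.
C = m/V = 3.7196/1352.4 = 0.0027504 g/gal.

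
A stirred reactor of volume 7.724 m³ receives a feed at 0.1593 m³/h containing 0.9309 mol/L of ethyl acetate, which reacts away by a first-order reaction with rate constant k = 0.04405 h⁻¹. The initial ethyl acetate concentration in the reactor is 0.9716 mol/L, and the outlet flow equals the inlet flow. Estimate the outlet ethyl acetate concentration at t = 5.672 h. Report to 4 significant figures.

Species balance: V dC/dt = Q C_in − Q C − k V C.
This is linear with rate a = Q/V + k = 0.0646740 h⁻¹.
C_ss = Q C_in/(Q + kV) = 0.296857 mol/L; C(t) = C_ss + (C₀ − C_ss) e^(−a t).
C(5.672) = 0.296857 + (0.674743)·e^(−0.0646740·5.672) = 0.296857 + (0.674743)·0.692927 = 0.764404 mol/L.

0.7644 mol/L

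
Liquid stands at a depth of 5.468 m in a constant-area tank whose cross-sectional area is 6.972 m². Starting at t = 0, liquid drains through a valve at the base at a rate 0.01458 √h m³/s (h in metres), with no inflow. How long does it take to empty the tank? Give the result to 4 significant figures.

2236 s

Unsteady balance on liquid volume: A dh/dt = −0.01458 √h.
∫ h^(−1/2) dh = −(0.01458/A) ∫ dt, giving 2√h = 2√h₀ − (0.01458/A) t.
Set h = 0: 2√h₀ = (0.01458/A) t_empty ⇒ t_empty = 2A√h₀/0.01458.
t_empty = 2·6.972·√5.468/0.01458 = 13.9440·2.33838/0.01458 = 2236.37 s.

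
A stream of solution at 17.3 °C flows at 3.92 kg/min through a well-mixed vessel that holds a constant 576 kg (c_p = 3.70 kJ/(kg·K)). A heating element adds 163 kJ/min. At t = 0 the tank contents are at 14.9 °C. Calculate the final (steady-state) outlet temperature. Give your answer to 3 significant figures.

28.5 °C

Energy balance: M c_p dT/dt = ṁ c_p (T_in − T) + 163.
At steady state dT/dt = 0 ⇒ T_ss = T_in + Q̇/(ṁ c_p) = 17.3 + 163/(3.92·3.70) = 28.538 °C.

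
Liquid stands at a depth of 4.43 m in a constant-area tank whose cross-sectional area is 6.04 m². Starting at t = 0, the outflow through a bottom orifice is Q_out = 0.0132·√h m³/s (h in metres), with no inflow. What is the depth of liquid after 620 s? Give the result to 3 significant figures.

Unsteady balance on liquid volume: A dh/dt = −0.0132 √h.
∫ h^(−1/2) dh = −(0.0132/A) ∫ dt, giving 2√h = 2√h₀ − (0.0132/A) t.
√h = √4.43 − 0.0132·620/(2·6.04) = 2.1048 − 0.67748 = 1.4273.
h = 1.4273² = 2.0371 m.

2.04 m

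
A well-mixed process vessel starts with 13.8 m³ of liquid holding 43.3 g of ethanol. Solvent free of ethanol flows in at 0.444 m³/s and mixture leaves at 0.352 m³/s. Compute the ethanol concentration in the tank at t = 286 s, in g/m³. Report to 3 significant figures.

Let m(t) be the amount of ethanol. Volume: V(t) = V₀ + (Q_in − Q_out) t = 13.8 + 0.092000 t; V(286) = 40.112 m³.
No ethanol enters, so dm/dt = −Q_out · (m/V).
dm/m = −Q_out dt/(V₀ + 0.092000 t); integrating gives ln(m/m₀) = −(Q_out/(Q_in−Q_out)) ln(V/V₀).
m = m₀ (V₀/V)^(Q_out/(Q_in−Q_out)) = 43.3 × (13.8/40.112)^(3.8261) = 0.73029 g.
C = m/V = 0.73029/40.112 = 0.018206 g/m³.

0.0182 g/m³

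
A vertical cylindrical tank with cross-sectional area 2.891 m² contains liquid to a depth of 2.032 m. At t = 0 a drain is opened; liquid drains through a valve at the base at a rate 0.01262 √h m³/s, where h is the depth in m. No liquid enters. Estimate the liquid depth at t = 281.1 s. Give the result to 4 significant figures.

A dh/dt = −Q_out = −0.01262 √h.
This is separable: 2 d(√h)/dt = −0.01262/A, so √h = √h₀ − (0.01262/(2A)) t.
√h = √2.032 − 0.01262·281.1/(2·2.891) = 1.42548 − 0.613539 = 0.811943.
h = 0.811943² = 0.659252 m.

0.6593 m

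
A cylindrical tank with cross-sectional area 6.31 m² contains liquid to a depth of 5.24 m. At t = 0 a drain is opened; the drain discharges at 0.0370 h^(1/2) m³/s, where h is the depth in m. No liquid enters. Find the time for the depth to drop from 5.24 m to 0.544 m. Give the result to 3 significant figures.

529 s

A dh/dt = −Q_out = −0.0370 √h.
This is separable: 2 d(√h)/dt = −0.0370/A, so √h = √h₀ − (0.0370/(2A)) t.
t = 2A(√h₀ − √h)/0.0370 = 2·6.31·(√5.24 − √0.544)/0.0370
  = 12.620 × (2.2891 − 0.73756) / 0.0370 = 529.20 s.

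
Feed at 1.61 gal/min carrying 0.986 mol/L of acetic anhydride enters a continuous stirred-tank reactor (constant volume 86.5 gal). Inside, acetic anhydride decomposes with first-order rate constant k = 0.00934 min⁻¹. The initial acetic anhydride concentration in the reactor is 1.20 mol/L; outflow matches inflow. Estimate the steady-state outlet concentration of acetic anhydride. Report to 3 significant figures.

0.657 mol/L

Species balance: V dC/dt = Q C_in − Q C − k V C.
Steady state (dC/dt = 0): C_ss = Q C_in/(Q + kV) = C_in/(1 + kV/Q).
C_ss = 1.61·0.986/(1.61 + 0.00934·86.5) = 1.5875/2.4179 = 0.65654 mol/L.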